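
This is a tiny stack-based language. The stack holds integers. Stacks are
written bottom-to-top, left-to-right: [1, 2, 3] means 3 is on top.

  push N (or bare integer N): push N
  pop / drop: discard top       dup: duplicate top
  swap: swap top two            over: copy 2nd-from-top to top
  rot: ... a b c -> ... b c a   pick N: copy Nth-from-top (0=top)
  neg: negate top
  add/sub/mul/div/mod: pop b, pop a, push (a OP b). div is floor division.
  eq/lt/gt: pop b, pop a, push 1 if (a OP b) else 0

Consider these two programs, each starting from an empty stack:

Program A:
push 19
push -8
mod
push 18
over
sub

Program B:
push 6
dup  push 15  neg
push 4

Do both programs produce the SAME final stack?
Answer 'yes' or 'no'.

Answer: no

Derivation:
Program A trace:
  After 'push 19': [19]
  After 'push -8': [19, -8]
  After 'mod': [-5]
  After 'push 18': [-5, 18]
  After 'over': [-5, 18, -5]
  After 'sub': [-5, 23]
Program A final stack: [-5, 23]

Program B trace:
  After 'push 6': [6]
  After 'dup': [6, 6]
  After 'push 15': [6, 6, 15]
  After 'neg': [6, 6, -15]
  After 'push 4': [6, 6, -15, 4]
Program B final stack: [6, 6, -15, 4]
Same: no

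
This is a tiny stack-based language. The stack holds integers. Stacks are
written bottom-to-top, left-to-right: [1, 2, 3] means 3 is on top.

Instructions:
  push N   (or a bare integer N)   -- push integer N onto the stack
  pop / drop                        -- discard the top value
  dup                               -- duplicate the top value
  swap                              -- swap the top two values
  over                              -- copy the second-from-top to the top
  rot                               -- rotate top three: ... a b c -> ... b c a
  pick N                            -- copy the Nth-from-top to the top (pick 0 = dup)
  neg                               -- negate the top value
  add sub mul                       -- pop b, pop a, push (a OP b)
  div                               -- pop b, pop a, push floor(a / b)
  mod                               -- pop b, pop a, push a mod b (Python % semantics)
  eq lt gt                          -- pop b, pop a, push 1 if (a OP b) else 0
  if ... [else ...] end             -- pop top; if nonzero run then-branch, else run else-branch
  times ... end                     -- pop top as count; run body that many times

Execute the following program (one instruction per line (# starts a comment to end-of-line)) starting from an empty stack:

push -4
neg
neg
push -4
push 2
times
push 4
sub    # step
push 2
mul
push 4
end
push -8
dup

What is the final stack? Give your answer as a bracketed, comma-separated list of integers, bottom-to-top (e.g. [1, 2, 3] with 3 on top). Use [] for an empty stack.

After 'push -4': [-4]
After 'neg': [4]
After 'neg': [-4]
After 'push -4': [-4, -4]
After 'push 2': [-4, -4, 2]
After 'times': [-4, -4]
After 'push 4': [-4, -4, 4]
After 'sub': [-4, -8]
After 'push 2': [-4, -8, 2]
After 'mul': [-4, -16]
After 'push 4': [-4, -16, 4]
After 'push 4': [-4, -16, 4, 4]
After 'sub': [-4, -16, 0]
After 'push 2': [-4, -16, 0, 2]
After 'mul': [-4, -16, 0]
After 'push 4': [-4, -16, 0, 4]
After 'push -8': [-4, -16, 0, 4, -8]
After 'dup': [-4, -16, 0, 4, -8, -8]

Answer: [-4, -16, 0, 4, -8, -8]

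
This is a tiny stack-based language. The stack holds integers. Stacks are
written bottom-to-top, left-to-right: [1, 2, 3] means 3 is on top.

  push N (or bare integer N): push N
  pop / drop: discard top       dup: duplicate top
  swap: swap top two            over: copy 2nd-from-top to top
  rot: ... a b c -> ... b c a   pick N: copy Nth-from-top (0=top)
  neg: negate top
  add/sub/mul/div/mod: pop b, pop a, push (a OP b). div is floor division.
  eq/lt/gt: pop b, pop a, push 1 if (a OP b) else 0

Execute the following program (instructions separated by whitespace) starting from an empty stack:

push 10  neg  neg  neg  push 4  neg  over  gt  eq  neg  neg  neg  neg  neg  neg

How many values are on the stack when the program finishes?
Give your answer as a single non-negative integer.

After 'push 10': stack = [10] (depth 1)
After 'neg': stack = [-10] (depth 1)
After 'neg': stack = [10] (depth 1)
After 'neg': stack = [-10] (depth 1)
After 'push 4': stack = [-10, 4] (depth 2)
After 'neg': stack = [-10, -4] (depth 2)
After 'over': stack = [-10, -4, -10] (depth 3)
After 'gt': stack = [-10, 1] (depth 2)
After 'eq': stack = [0] (depth 1)
After 'neg': stack = [0] (depth 1)
After 'neg': stack = [0] (depth 1)
After 'neg': stack = [0] (depth 1)
After 'neg': stack = [0] (depth 1)
After 'neg': stack = [0] (depth 1)
After 'neg': stack = [0] (depth 1)

Answer: 1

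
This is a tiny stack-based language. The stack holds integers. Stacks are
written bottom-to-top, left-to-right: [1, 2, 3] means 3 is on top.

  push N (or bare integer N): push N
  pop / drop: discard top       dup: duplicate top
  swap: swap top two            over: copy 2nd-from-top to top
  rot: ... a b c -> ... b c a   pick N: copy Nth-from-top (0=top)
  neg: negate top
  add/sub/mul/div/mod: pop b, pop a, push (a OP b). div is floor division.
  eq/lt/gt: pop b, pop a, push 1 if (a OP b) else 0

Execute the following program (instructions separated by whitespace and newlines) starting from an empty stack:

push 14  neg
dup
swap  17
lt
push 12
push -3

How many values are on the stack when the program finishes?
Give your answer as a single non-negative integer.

Answer: 4

Derivation:
After 'push 14': stack = [14] (depth 1)
After 'neg': stack = [-14] (depth 1)
After 'dup': stack = [-14, -14] (depth 2)
After 'swap': stack = [-14, -14] (depth 2)
After 'push 17': stack = [-14, -14, 17] (depth 3)
After 'lt': stack = [-14, 1] (depth 2)
After 'push 12': stack = [-14, 1, 12] (depth 3)
After 'push -3': stack = [-14, 1, 12, -3] (depth 4)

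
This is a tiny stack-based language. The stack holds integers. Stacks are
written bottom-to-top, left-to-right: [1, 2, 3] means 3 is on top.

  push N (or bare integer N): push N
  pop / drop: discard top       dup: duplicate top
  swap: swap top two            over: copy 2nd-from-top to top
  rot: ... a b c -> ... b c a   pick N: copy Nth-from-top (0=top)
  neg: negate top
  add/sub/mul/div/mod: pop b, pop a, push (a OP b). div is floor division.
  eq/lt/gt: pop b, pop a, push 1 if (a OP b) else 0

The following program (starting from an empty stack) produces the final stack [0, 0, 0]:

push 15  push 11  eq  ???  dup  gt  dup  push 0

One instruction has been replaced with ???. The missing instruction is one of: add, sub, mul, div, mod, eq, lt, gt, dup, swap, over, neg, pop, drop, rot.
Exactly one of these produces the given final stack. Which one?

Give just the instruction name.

Stack before ???: [0]
Stack after ???:  [0]
The instruction that transforms [0] -> [0] is: neg

Answer: neg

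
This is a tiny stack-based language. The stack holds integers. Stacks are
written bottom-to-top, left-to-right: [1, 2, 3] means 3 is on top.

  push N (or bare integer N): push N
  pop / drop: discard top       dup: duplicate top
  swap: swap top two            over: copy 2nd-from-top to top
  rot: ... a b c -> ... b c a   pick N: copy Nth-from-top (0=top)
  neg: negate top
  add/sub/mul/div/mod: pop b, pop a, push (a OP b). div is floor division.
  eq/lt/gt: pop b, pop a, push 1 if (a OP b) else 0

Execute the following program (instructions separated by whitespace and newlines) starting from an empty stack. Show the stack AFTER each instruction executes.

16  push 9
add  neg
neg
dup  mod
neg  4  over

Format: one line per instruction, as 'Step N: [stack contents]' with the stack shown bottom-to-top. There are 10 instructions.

Step 1: [16]
Step 2: [16, 9]
Step 3: [25]
Step 4: [-25]
Step 5: [25]
Step 6: [25, 25]
Step 7: [0]
Step 8: [0]
Step 9: [0, 4]
Step 10: [0, 4, 0]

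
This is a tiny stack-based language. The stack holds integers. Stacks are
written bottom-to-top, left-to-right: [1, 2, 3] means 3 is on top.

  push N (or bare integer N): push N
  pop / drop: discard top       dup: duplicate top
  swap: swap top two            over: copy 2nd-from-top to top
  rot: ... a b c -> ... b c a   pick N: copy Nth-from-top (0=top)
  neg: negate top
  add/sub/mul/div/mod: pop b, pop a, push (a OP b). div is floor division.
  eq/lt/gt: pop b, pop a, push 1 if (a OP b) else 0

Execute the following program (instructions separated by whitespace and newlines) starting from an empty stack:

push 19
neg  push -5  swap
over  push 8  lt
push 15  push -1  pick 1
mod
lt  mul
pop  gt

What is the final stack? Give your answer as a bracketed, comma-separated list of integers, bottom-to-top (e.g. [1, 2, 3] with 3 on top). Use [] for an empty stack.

Answer: [1]

Derivation:
After 'push 19': [19]
After 'neg': [-19]
After 'push -5': [-19, -5]
After 'swap': [-5, -19]
After 'over': [-5, -19, -5]
After 'push 8': [-5, -19, -5, 8]
After 'lt': [-5, -19, 1]
After 'push 15': [-5, -19, 1, 15]
After 'push -1': [-5, -19, 1, 15, -1]
After 'pick 1': [-5, -19, 1, 15, -1, 15]
After 'mod': [-5, -19, 1, 15, 14]
After 'lt': [-5, -19, 1, 0]
After 'mul': [-5, -19, 0]
After 'pop': [-5, -19]
After 'gt': [1]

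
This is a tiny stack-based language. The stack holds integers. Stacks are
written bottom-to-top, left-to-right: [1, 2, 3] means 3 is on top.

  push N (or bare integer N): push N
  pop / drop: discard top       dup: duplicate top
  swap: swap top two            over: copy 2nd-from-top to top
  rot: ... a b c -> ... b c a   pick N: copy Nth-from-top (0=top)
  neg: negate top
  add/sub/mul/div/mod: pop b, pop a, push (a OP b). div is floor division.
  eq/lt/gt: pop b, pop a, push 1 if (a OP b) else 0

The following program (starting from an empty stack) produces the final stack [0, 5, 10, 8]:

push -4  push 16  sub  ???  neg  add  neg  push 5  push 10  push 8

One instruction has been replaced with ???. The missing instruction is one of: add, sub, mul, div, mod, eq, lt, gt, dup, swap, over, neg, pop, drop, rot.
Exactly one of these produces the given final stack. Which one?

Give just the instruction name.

Stack before ???: [-20]
Stack after ???:  [-20, -20]
The instruction that transforms [-20] -> [-20, -20] is: dup

Answer: dup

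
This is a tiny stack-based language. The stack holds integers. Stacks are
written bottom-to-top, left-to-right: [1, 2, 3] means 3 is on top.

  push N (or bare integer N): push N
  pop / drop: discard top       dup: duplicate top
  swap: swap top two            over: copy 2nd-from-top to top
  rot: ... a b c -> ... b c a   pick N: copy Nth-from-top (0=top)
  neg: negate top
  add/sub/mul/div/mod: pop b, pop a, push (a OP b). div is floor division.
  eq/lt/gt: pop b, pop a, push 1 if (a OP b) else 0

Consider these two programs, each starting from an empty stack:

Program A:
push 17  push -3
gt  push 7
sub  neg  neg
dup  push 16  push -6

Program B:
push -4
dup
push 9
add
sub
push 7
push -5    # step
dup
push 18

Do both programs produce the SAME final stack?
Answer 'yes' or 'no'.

Answer: no

Derivation:
Program A trace:
  After 'push 17': [17]
  After 'push -3': [17, -3]
  After 'gt': [1]
  After 'push 7': [1, 7]
  After 'sub': [-6]
  After 'neg': [6]
  After 'neg': [-6]
  After 'dup': [-6, -6]
  After 'push 16': [-6, -6, 16]
  After 'push -6': [-6, -6, 16, -6]
Program A final stack: [-6, -6, 16, -6]

Program B trace:
  After 'push -4': [-4]
  After 'dup': [-4, -4]
  After 'push 9': [-4, -4, 9]
  After 'add': [-4, 5]
  After 'sub': [-9]
  After 'push 7': [-9, 7]
  After 'push -5': [-9, 7, -5]
  After 'dup': [-9, 7, -5, -5]
  After 'push 18': [-9, 7, -5, -5, 18]
Program B final stack: [-9, 7, -5, -5, 18]
Same: no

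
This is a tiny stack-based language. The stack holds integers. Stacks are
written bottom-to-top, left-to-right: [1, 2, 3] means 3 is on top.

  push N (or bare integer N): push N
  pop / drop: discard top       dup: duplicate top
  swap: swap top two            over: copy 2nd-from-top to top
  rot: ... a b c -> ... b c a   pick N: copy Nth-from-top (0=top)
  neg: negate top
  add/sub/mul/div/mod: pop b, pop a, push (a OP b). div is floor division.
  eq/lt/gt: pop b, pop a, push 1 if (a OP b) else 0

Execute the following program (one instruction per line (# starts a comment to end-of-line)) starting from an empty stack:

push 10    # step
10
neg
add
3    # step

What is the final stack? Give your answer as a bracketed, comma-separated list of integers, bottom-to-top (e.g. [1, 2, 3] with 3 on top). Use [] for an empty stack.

After 'push 10': [10]
After 'push 10': [10, 10]
After 'neg': [10, -10]
After 'add': [0]
After 'push 3': [0, 3]

Answer: [0, 3]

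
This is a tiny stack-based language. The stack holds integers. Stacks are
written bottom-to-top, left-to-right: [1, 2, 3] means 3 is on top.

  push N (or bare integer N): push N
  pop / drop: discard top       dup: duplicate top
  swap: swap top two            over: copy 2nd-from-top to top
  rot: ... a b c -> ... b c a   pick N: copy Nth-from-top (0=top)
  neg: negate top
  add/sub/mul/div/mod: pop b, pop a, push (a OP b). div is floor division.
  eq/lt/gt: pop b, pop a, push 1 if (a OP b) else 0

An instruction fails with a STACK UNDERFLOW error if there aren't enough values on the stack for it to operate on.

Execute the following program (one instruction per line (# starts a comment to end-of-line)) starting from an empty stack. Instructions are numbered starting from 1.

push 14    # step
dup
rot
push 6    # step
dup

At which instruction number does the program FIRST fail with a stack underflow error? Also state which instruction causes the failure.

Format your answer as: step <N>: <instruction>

Answer: step 3: rot

Derivation:
Step 1 ('push 14'): stack = [14], depth = 1
Step 2 ('dup'): stack = [14, 14], depth = 2
Step 3 ('rot'): needs 3 value(s) but depth is 2 — STACK UNDERFLOW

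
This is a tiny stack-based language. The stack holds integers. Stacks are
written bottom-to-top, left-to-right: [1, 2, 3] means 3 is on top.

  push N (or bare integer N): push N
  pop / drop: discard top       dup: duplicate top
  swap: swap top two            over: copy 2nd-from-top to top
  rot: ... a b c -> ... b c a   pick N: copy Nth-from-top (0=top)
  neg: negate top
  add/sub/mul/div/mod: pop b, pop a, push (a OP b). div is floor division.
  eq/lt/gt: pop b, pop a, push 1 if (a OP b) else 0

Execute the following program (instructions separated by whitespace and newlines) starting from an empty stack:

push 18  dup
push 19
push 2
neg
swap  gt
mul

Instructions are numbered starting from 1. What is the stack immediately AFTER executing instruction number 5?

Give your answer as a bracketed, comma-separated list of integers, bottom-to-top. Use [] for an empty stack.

Step 1 ('push 18'): [18]
Step 2 ('dup'): [18, 18]
Step 3 ('push 19'): [18, 18, 19]
Step 4 ('push 2'): [18, 18, 19, 2]
Step 5 ('neg'): [18, 18, 19, -2]

Answer: [18, 18, 19, -2]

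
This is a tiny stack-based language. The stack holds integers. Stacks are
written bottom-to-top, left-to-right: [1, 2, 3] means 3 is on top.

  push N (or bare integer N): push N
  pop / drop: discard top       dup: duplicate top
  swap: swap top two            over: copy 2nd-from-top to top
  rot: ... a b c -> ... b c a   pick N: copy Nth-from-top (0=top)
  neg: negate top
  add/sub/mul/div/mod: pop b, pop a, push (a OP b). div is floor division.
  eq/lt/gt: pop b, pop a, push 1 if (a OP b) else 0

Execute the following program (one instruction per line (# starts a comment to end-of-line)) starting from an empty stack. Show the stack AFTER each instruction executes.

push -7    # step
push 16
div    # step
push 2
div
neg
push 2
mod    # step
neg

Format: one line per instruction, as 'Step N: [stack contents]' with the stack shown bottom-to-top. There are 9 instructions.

Step 1: [-7]
Step 2: [-7, 16]
Step 3: [-1]
Step 4: [-1, 2]
Step 5: [-1]
Step 6: [1]
Step 7: [1, 2]
Step 8: [1]
Step 9: [-1]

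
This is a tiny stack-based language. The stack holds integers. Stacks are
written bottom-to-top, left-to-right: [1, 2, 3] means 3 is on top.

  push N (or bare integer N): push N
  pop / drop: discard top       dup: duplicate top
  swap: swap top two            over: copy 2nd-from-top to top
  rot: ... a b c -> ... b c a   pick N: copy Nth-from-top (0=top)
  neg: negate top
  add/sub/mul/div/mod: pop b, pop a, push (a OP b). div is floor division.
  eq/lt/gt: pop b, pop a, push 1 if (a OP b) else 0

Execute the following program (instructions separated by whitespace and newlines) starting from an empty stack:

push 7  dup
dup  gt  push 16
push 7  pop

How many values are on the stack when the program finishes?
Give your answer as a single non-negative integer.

After 'push 7': stack = [7] (depth 1)
After 'dup': stack = [7, 7] (depth 2)
After 'dup': stack = [7, 7, 7] (depth 3)
After 'gt': stack = [7, 0] (depth 2)
After 'push 16': stack = [7, 0, 16] (depth 3)
After 'push 7': stack = [7, 0, 16, 7] (depth 4)
After 'pop': stack = [7, 0, 16] (depth 3)

Answer: 3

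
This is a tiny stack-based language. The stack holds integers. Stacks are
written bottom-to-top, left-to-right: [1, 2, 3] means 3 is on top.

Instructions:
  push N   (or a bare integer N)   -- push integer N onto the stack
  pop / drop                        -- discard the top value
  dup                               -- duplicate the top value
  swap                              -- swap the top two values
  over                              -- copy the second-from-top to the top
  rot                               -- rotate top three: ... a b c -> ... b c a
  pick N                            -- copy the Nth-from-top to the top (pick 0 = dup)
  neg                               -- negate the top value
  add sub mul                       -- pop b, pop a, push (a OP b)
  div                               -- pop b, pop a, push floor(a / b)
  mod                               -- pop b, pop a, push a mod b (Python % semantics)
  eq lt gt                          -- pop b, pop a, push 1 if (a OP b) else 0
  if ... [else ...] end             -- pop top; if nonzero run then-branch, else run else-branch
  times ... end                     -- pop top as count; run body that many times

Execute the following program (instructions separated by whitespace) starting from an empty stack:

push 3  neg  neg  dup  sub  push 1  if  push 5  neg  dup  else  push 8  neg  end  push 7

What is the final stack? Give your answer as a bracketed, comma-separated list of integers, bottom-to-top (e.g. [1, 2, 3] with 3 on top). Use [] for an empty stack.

After 'push 3': [3]
After 'neg': [-3]
After 'neg': [3]
After 'dup': [3, 3]
After 'sub': [0]
After 'push 1': [0, 1]
After 'if': [0]
After 'push 5': [0, 5]
After 'neg': [0, -5]
After 'dup': [0, -5, -5]
After 'push 7': [0, -5, -5, 7]

Answer: [0, -5, -5, 7]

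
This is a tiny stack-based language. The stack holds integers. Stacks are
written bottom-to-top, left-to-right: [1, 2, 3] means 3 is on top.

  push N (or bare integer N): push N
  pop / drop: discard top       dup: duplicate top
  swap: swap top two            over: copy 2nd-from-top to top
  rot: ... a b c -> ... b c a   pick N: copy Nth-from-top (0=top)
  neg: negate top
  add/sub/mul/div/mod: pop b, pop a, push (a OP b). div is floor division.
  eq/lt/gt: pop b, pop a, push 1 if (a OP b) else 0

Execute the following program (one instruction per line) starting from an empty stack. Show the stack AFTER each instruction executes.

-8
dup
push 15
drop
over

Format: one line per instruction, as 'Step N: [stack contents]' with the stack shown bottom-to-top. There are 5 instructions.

Step 1: [-8]
Step 2: [-8, -8]
Step 3: [-8, -8, 15]
Step 4: [-8, -8]
Step 5: [-8, -8, -8]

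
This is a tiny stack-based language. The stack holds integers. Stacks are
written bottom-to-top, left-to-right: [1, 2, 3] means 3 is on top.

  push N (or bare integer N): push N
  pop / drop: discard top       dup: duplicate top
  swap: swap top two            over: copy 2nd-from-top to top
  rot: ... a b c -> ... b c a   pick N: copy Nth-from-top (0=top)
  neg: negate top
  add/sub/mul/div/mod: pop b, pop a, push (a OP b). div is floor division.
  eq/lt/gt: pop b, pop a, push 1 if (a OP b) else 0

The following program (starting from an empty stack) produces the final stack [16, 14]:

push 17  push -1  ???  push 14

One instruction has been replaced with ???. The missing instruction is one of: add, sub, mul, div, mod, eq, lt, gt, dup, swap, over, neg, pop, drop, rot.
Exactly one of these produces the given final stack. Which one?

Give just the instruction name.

Stack before ???: [17, -1]
Stack after ???:  [16]
The instruction that transforms [17, -1] -> [16] is: add

Answer: add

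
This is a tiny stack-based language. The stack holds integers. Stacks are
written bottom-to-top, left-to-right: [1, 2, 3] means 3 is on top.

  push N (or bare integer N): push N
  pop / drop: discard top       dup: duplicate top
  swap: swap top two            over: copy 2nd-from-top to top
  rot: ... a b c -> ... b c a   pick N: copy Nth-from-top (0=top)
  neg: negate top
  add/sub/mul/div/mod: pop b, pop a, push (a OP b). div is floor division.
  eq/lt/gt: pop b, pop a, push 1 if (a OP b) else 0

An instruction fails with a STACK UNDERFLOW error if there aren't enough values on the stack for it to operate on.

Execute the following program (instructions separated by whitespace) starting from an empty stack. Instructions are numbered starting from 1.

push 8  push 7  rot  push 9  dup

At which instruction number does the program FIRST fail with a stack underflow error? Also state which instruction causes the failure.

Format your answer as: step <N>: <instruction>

Step 1 ('push 8'): stack = [8], depth = 1
Step 2 ('push 7'): stack = [8, 7], depth = 2
Step 3 ('rot'): needs 3 value(s) but depth is 2 — STACK UNDERFLOW

Answer: step 3: rot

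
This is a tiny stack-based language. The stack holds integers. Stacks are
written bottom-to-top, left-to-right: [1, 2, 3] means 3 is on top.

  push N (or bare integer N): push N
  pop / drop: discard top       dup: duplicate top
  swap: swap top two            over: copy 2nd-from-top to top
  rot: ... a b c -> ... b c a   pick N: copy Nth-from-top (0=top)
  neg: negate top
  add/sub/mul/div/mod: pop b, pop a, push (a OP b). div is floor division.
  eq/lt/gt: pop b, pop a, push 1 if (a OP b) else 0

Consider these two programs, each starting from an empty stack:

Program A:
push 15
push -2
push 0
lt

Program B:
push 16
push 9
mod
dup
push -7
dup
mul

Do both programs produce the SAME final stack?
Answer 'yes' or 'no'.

Answer: no

Derivation:
Program A trace:
  After 'push 15': [15]
  After 'push -2': [15, -2]
  After 'push 0': [15, -2, 0]
  After 'lt': [15, 1]
Program A final stack: [15, 1]

Program B trace:
  After 'push 16': [16]
  After 'push 9': [16, 9]
  After 'mod': [7]
  After 'dup': [7, 7]
  After 'push -7': [7, 7, -7]
  After 'dup': [7, 7, -7, -7]
  After 'mul': [7, 7, 49]
Program B final stack: [7, 7, 49]
Same: no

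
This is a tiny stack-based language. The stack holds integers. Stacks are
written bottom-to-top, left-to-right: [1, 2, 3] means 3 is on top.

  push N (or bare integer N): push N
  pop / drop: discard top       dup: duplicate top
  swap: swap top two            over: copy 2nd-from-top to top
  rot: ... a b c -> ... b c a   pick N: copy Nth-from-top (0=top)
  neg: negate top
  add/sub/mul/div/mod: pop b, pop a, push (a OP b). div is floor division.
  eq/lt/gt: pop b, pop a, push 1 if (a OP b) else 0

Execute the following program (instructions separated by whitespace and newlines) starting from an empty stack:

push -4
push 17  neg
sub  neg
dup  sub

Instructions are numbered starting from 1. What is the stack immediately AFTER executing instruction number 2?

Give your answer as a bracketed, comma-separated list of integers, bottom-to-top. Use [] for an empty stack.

Answer: [-4, 17]

Derivation:
Step 1 ('push -4'): [-4]
Step 2 ('push 17'): [-4, 17]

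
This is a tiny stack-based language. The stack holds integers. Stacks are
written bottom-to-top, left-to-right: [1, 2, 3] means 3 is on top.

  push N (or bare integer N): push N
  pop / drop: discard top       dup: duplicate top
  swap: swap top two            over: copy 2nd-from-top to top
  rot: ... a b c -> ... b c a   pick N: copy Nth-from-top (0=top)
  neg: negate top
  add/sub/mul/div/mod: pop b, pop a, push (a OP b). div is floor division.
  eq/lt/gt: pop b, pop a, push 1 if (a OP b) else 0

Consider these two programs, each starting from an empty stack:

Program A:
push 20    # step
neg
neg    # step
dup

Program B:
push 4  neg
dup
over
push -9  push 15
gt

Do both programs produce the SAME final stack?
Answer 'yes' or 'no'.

Program A trace:
  After 'push 20': [20]
  After 'neg': [-20]
  After 'neg': [20]
  After 'dup': [20, 20]
Program A final stack: [20, 20]

Program B trace:
  After 'push 4': [4]
  After 'neg': [-4]
  After 'dup': [-4, -4]
  After 'over': [-4, -4, -4]
  After 'push -9': [-4, -4, -4, -9]
  After 'push 15': [-4, -4, -4, -9, 15]
  After 'gt': [-4, -4, -4, 0]
Program B final stack: [-4, -4, -4, 0]
Same: no

Answer: no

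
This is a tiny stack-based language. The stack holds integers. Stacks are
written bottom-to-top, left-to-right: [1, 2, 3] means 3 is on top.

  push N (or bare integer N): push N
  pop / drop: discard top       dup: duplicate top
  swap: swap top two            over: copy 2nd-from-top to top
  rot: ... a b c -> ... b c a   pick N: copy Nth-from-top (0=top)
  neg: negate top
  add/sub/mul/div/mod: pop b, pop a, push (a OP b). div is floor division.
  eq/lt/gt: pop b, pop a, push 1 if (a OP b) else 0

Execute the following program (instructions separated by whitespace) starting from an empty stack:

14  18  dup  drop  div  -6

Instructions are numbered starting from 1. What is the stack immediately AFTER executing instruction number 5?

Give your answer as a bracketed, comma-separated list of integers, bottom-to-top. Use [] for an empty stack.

Answer: [0]

Derivation:
Step 1 ('14'): [14]
Step 2 ('18'): [14, 18]
Step 3 ('dup'): [14, 18, 18]
Step 4 ('drop'): [14, 18]
Step 5 ('div'): [0]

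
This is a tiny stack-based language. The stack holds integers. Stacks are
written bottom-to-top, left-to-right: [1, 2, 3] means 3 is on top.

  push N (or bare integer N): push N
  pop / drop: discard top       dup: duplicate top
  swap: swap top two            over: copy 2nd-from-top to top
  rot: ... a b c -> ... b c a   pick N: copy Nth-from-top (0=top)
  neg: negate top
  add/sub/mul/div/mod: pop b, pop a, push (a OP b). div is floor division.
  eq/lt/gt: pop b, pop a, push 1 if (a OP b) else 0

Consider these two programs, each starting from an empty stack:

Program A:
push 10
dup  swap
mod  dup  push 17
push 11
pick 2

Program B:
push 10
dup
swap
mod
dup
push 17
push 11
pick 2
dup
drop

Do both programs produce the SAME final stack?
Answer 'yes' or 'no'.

Answer: yes

Derivation:
Program A trace:
  After 'push 10': [10]
  After 'dup': [10, 10]
  After 'swap': [10, 10]
  After 'mod': [0]
  After 'dup': [0, 0]
  After 'push 17': [0, 0, 17]
  After 'push 11': [0, 0, 17, 11]
  After 'pick 2': [0, 0, 17, 11, 0]
Program A final stack: [0, 0, 17, 11, 0]

Program B trace:
  After 'push 10': [10]
  After 'dup': [10, 10]
  After 'swap': [10, 10]
  After 'mod': [0]
  After 'dup': [0, 0]
  After 'push 17': [0, 0, 17]
  After 'push 11': [0, 0, 17, 11]
  After 'pick 2': [0, 0, 17, 11, 0]
  After 'dup': [0, 0, 17, 11, 0, 0]
  After 'drop': [0, 0, 17, 11, 0]
Program B final stack: [0, 0, 17, 11, 0]
Same: yes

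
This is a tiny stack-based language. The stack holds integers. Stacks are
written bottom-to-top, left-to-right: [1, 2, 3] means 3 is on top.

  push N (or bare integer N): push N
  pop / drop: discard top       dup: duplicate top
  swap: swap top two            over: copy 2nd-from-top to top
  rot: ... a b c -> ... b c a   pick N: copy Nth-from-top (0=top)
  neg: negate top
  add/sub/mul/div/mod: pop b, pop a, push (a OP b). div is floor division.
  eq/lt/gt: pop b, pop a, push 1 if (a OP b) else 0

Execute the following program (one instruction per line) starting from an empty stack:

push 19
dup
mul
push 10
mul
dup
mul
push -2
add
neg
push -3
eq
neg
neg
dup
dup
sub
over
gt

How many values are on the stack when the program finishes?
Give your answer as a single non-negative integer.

Answer: 2

Derivation:
After 'push 19': stack = [19] (depth 1)
After 'dup': stack = [19, 19] (depth 2)
After 'mul': stack = [361] (depth 1)
After 'push 10': stack = [361, 10] (depth 2)
After 'mul': stack = [3610] (depth 1)
After 'dup': stack = [3610, 3610] (depth 2)
After 'mul': stack = [13032100] (depth 1)
After 'push -2': stack = [13032100, -2] (depth 2)
After 'add': stack = [13032098] (depth 1)
After 'neg': stack = [-13032098] (depth 1)
After 'push -3': stack = [-13032098, -3] (depth 2)
After 'eq': stack = [0] (depth 1)
After 'neg': stack = [0] (depth 1)
After 'neg': stack = [0] (depth 1)
After 'dup': stack = [0, 0] (depth 2)
After 'dup': stack = [0, 0, 0] (depth 3)
After 'sub': stack = [0, 0] (depth 2)
After 'over': stack = [0, 0, 0] (depth 3)
After 'gt': stack = [0, 0] (depth 2)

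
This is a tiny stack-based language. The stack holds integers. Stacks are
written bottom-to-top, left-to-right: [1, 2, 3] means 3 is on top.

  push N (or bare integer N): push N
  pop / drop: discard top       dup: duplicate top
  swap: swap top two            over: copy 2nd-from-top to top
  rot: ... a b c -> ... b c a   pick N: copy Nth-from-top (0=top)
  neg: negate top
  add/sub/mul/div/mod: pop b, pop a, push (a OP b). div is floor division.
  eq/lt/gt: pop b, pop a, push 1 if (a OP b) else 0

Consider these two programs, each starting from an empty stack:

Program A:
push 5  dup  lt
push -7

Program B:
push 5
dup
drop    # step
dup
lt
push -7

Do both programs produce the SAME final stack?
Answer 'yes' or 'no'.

Program A trace:
  After 'push 5': [5]
  After 'dup': [5, 5]
  After 'lt': [0]
  After 'push -7': [0, -7]
Program A final stack: [0, -7]

Program B trace:
  After 'push 5': [5]
  After 'dup': [5, 5]
  After 'drop': [5]
  After 'dup': [5, 5]
  After 'lt': [0]
  After 'push -7': [0, -7]
Program B final stack: [0, -7]
Same: yes

Answer: yes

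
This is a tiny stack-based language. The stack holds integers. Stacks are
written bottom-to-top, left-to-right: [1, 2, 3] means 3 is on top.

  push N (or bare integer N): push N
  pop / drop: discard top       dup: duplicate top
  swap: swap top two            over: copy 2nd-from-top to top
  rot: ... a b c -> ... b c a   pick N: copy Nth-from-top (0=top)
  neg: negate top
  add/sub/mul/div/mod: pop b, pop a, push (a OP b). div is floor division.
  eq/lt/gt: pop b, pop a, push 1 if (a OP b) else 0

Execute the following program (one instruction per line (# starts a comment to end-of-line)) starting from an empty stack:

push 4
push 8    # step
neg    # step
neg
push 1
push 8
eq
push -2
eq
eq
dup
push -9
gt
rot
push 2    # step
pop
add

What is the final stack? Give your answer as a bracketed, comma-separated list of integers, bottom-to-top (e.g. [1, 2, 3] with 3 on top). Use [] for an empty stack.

Answer: [0, 5]

Derivation:
After 'push 4': [4]
After 'push 8': [4, 8]
After 'neg': [4, -8]
After 'neg': [4, 8]
After 'push 1': [4, 8, 1]
After 'push 8': [4, 8, 1, 8]
After 'eq': [4, 8, 0]
After 'push -2': [4, 8, 0, -2]
After 'eq': [4, 8, 0]
After 'eq': [4, 0]
After 'dup': [4, 0, 0]
After 'push -9': [4, 0, 0, -9]
After 'gt': [4, 0, 1]
After 'rot': [0, 1, 4]
After 'push 2': [0, 1, 4, 2]
After 'pop': [0, 1, 4]
After 'add': [0, 5]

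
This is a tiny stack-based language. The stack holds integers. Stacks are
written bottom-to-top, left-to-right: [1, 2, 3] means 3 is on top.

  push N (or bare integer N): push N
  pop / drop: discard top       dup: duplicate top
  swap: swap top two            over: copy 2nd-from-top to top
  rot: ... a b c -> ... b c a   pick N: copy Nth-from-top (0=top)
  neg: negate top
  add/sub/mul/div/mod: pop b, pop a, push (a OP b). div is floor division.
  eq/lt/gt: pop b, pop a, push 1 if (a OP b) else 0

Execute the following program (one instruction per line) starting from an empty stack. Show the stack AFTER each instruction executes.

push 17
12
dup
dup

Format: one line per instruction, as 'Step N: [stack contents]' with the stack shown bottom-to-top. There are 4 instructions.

Step 1: [17]
Step 2: [17, 12]
Step 3: [17, 12, 12]
Step 4: [17, 12, 12, 12]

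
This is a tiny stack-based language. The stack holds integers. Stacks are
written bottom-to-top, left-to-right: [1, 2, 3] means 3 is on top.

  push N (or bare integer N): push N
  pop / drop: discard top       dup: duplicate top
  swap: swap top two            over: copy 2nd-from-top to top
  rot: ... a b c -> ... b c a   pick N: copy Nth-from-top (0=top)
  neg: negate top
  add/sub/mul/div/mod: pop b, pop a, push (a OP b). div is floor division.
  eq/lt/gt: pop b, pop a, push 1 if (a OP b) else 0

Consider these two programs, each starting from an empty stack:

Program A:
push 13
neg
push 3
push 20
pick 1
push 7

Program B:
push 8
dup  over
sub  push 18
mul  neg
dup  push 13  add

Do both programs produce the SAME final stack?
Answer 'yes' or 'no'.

Answer: no

Derivation:
Program A trace:
  After 'push 13': [13]
  After 'neg': [-13]
  After 'push 3': [-13, 3]
  After 'push 20': [-13, 3, 20]
  After 'pick 1': [-13, 3, 20, 3]
  After 'push 7': [-13, 3, 20, 3, 7]
Program A final stack: [-13, 3, 20, 3, 7]

Program B trace:
  After 'push 8': [8]
  After 'dup': [8, 8]
  After 'over': [8, 8, 8]
  After 'sub': [8, 0]
  After 'push 18': [8, 0, 18]
  After 'mul': [8, 0]
  After 'neg': [8, 0]
  After 'dup': [8, 0, 0]
  After 'push 13': [8, 0, 0, 13]
  After 'add': [8, 0, 13]
Program B final stack: [8, 0, 13]
Same: no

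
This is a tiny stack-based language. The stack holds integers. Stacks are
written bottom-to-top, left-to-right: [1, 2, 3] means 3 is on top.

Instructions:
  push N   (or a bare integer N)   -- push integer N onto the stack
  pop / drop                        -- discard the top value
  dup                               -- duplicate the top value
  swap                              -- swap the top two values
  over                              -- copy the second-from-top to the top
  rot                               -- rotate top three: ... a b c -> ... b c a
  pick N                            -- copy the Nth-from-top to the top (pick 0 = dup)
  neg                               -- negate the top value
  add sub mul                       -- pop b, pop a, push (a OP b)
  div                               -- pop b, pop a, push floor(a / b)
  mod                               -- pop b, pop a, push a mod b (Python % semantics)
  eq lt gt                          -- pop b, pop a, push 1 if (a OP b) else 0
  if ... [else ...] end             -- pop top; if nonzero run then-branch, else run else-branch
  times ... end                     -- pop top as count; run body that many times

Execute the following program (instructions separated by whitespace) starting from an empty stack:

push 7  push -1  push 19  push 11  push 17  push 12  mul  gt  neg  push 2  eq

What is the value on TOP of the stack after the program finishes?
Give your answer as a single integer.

Answer: 0

Derivation:
After 'push 7': [7]
After 'push -1': [7, -1]
After 'push 19': [7, -1, 19]
After 'push 11': [7, -1, 19, 11]
After 'push 17': [7, -1, 19, 11, 17]
After 'push 12': [7, -1, 19, 11, 17, 12]
After 'mul': [7, -1, 19, 11, 204]
After 'gt': [7, -1, 19, 0]
After 'neg': [7, -1, 19, 0]
After 'push 2': [7, -1, 19, 0, 2]
After 'eq': [7, -1, 19, 0]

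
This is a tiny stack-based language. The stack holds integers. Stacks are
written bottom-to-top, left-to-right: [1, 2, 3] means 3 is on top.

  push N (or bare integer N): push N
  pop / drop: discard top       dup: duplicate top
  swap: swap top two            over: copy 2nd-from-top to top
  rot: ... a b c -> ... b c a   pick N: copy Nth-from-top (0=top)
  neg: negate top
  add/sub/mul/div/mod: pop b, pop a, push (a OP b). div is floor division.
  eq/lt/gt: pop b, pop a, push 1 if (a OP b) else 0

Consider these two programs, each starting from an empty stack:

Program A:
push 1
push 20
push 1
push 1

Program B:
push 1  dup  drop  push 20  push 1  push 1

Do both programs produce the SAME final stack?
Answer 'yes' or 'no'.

Program A trace:
  After 'push 1': [1]
  After 'push 20': [1, 20]
  After 'push 1': [1, 20, 1]
  After 'push 1': [1, 20, 1, 1]
Program A final stack: [1, 20, 1, 1]

Program B trace:
  After 'push 1': [1]
  After 'dup': [1, 1]
  After 'drop': [1]
  After 'push 20': [1, 20]
  After 'push 1': [1, 20, 1]
  After 'push 1': [1, 20, 1, 1]
Program B final stack: [1, 20, 1, 1]
Same: yes

Answer: yes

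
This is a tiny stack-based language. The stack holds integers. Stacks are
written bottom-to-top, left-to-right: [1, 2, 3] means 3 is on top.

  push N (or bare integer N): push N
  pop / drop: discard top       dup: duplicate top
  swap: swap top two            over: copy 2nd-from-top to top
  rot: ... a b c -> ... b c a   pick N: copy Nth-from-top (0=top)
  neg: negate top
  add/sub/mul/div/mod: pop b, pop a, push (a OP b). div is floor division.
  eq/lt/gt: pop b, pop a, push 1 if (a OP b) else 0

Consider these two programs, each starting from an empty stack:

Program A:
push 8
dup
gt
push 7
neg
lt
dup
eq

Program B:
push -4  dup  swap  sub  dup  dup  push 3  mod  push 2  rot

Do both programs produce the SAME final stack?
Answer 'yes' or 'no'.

Program A trace:
  After 'push 8': [8]
  After 'dup': [8, 8]
  After 'gt': [0]
  After 'push 7': [0, 7]
  After 'neg': [0, -7]
  After 'lt': [0]
  After 'dup': [0, 0]
  After 'eq': [1]
Program A final stack: [1]

Program B trace:
  After 'push -4': [-4]
  After 'dup': [-4, -4]
  After 'swap': [-4, -4]
  After 'sub': [0]
  After 'dup': [0, 0]
  After 'dup': [0, 0, 0]
  After 'push 3': [0, 0, 0, 3]
  After 'mod': [0, 0, 0]
  After 'push 2': [0, 0, 0, 2]
  After 'rot': [0, 0, 2, 0]
Program B final stack: [0, 0, 2, 0]
Same: no

Answer: no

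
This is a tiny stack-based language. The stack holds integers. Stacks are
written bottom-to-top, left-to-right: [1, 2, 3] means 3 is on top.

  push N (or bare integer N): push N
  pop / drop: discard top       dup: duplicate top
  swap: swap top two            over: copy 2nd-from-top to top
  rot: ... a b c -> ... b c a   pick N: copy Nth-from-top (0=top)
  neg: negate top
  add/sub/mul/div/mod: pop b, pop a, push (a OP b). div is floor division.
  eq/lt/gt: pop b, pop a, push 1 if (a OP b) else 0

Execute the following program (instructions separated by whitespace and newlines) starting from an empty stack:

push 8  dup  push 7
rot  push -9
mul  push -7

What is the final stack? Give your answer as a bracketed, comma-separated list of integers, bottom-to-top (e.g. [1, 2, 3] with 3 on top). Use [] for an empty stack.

Answer: [8, 7, -72, -7]

Derivation:
After 'push 8': [8]
After 'dup': [8, 8]
After 'push 7': [8, 8, 7]
After 'rot': [8, 7, 8]
After 'push -9': [8, 7, 8, -9]
After 'mul': [8, 7, -72]
After 'push -7': [8, 7, -72, -7]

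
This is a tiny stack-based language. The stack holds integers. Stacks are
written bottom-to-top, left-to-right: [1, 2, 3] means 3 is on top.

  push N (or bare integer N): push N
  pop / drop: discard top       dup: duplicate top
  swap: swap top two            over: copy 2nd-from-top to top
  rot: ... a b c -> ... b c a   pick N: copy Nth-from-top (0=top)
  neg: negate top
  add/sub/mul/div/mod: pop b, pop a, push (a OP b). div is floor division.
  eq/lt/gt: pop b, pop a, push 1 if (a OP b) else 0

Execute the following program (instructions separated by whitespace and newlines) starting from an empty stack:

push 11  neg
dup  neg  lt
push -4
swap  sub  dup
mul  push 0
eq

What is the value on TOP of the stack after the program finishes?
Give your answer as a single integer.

Answer: 0

Derivation:
After 'push 11': [11]
After 'neg': [-11]
After 'dup': [-11, -11]
After 'neg': [-11, 11]
After 'lt': [1]
After 'push -4': [1, -4]
After 'swap': [-4, 1]
After 'sub': [-5]
After 'dup': [-5, -5]
After 'mul': [25]
After 'push 0': [25, 0]
After 'eq': [0]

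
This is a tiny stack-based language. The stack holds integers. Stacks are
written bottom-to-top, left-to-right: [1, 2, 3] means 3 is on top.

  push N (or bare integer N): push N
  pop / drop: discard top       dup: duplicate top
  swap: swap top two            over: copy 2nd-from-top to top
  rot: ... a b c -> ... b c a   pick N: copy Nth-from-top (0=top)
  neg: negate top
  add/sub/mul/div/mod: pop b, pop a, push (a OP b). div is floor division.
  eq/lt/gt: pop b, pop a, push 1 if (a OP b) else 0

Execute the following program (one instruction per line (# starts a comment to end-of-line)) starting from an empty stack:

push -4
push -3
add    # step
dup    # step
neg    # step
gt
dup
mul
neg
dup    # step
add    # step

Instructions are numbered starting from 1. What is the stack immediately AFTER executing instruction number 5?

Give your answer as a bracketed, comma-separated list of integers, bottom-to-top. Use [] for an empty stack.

Step 1 ('push -4'): [-4]
Step 2 ('push -3'): [-4, -3]
Step 3 ('add'): [-7]
Step 4 ('dup'): [-7, -7]
Step 5 ('neg'): [-7, 7]

Answer: [-7, 7]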